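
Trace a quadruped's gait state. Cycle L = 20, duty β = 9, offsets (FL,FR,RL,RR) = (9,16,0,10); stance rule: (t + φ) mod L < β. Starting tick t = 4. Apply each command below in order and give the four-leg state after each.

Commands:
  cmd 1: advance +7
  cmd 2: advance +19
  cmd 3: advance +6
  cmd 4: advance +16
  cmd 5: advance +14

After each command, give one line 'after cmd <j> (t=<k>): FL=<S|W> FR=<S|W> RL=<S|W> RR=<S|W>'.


after cmd 1 (t=11): FL=S FR=S RL=W RR=S
after cmd 2 (t=30): FL=W FR=S RL=W RR=S
after cmd 3 (t=36): FL=S FR=W RL=W RR=S
after cmd 4 (t=52): FL=S FR=S RL=W RR=S
after cmd 5 (t=66): FL=W FR=S RL=S RR=W

start t=4: FL=W FR=S RL=S RR=W
cmd 1: advance +7 → t=11, phase=(0,7,11,1) → FL=S FR=S RL=W RR=S
cmd 2: advance +19 → t=30, phase=(19,6,10,0) → FL=W FR=S RL=W RR=S
cmd 3: advance +6 → t=36, phase=(5,12,16,6) → FL=S FR=W RL=W RR=S
cmd 4: advance +16 → t=52, phase=(1,8,12,2) → FL=S FR=S RL=W RR=S
cmd 5: advance +14 → t=66, phase=(15,2,6,16) → FL=W FR=S RL=S RR=W


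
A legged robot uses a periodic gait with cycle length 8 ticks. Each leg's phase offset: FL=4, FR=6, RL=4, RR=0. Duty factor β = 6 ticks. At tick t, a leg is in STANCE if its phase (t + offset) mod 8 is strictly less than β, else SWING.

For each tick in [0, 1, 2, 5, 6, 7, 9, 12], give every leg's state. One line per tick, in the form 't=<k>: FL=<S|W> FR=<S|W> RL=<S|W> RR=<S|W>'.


t=0: FL=S FR=W RL=S RR=S
t=1: FL=S FR=W RL=S RR=S
t=2: FL=W FR=S RL=W RR=S
t=5: FL=S FR=S RL=S RR=S
t=6: FL=S FR=S RL=S RR=W
t=7: FL=S FR=S RL=S RR=W
t=9: FL=S FR=W RL=S RR=S
t=12: FL=S FR=S RL=S RR=S

t=0: phase=(4,6,4,0) vs β=6 → FL=S FR=W RL=S RR=S
t=1: phase=(5,7,5,1) vs β=6 → FL=S FR=W RL=S RR=S
t=2: phase=(6,0,6,2) vs β=6 → FL=W FR=S RL=W RR=S
t=5: phase=(1,3,1,5) vs β=6 → FL=S FR=S RL=S RR=S
t=6: phase=(2,4,2,6) vs β=6 → FL=S FR=S RL=S RR=W
t=7: phase=(3,5,3,7) vs β=6 → FL=S FR=S RL=S RR=W
t=9: phase=(5,7,5,1) vs β=6 → FL=S FR=W RL=S RR=S
t=12: phase=(0,2,0,4) vs β=6 → FL=S FR=S RL=S RR=S


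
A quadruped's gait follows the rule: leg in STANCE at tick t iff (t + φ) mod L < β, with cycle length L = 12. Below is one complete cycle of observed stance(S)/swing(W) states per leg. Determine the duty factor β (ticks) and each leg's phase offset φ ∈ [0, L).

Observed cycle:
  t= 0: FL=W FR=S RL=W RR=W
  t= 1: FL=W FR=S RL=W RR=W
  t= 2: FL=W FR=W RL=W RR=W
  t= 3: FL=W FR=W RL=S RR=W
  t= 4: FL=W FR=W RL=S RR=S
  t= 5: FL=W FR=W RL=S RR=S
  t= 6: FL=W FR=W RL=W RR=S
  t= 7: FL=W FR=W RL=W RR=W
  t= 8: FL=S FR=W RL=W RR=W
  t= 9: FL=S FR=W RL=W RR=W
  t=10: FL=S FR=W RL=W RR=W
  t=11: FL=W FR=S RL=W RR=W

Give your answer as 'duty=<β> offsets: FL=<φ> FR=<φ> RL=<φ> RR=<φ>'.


duty=3 offsets: FL=4 FR=1 RL=9 RR=8

duty β = stance ticks per leg = 3
FL: stance ticks = 3; W→S at t=8 → φ=4
FR: stance ticks = 3; W→S at t=11 → φ=1
RL: stance ticks = 3; W→S at t=3 → φ=9
RR: stance ticks = 3; W→S at t=4 → φ=8


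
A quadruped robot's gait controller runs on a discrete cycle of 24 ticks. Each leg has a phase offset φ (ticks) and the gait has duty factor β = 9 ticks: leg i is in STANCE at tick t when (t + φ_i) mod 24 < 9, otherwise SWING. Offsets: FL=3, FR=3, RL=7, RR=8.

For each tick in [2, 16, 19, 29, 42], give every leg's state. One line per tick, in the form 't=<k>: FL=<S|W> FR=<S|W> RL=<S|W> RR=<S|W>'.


t=2: FL=S FR=S RL=W RR=W
t=16: FL=W FR=W RL=W RR=S
t=19: FL=W FR=W RL=S RR=S
t=29: FL=S FR=S RL=W RR=W
t=42: FL=W FR=W RL=S RR=S

t=2: phase=(5,5,9,10) vs β=9 → FL=S FR=S RL=W RR=W
t=16: phase=(19,19,23,0) vs β=9 → FL=W FR=W RL=W RR=S
t=19: phase=(22,22,2,3) vs β=9 → FL=W FR=W RL=S RR=S
t=29: phase=(8,8,12,13) vs β=9 → FL=S FR=S RL=W RR=W
t=42: phase=(21,21,1,2) vs β=9 → FL=W FR=W RL=S RR=S


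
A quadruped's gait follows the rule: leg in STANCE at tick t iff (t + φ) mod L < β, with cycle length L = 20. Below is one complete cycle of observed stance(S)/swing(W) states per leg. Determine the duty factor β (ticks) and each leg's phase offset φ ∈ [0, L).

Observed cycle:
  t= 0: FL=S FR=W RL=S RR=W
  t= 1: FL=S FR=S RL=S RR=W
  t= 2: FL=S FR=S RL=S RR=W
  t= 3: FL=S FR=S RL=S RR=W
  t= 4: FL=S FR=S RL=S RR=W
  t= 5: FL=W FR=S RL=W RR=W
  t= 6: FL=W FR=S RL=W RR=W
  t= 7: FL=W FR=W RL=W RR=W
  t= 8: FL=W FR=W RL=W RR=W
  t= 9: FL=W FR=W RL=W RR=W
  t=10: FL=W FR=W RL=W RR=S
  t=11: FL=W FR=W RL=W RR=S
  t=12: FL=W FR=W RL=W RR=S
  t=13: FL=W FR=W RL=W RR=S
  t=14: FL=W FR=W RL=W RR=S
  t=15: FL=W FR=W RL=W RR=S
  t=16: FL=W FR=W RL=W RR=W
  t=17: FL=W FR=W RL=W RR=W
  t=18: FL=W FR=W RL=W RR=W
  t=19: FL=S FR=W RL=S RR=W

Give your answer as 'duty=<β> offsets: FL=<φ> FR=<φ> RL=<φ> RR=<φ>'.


duty=6 offsets: FL=1 FR=19 RL=1 RR=10

duty β = stance ticks per leg = 6
FL: stance ticks = 6; W→S at t=19 → φ=1
FR: stance ticks = 6; W→S at t=1 → φ=19
RL: stance ticks = 6; W→S at t=19 → φ=1
RR: stance ticks = 6; W→S at t=10 → φ=10


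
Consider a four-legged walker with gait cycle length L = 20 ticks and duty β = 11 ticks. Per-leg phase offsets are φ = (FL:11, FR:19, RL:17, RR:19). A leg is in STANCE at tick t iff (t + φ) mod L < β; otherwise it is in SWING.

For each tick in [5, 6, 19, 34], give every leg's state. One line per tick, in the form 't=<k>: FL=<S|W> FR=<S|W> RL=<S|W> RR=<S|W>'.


t=5: phase=(16,4,2,4) vs β=11 → FL=W FR=S RL=S RR=S
t=6: phase=(17,5,3,5) vs β=11 → FL=W FR=S RL=S RR=S
t=19: phase=(10,18,16,18) vs β=11 → FL=S FR=W RL=W RR=W
t=34: phase=(5,13,11,13) vs β=11 → FL=S FR=W RL=W RR=W

t=5: FL=W FR=S RL=S RR=S
t=6: FL=W FR=S RL=S RR=S
t=19: FL=S FR=W RL=W RR=W
t=34: FL=S FR=W RL=W RR=W


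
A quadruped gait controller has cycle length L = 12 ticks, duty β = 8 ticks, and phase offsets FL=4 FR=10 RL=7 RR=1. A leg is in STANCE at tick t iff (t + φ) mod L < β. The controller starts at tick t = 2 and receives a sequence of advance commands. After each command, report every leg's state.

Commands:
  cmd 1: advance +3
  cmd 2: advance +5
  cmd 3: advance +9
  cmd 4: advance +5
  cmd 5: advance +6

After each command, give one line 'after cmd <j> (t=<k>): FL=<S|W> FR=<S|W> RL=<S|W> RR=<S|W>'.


after cmd 1 (t=5): FL=W FR=S RL=S RR=S
after cmd 2 (t=10): FL=S FR=W RL=S RR=W
after cmd 3 (t=19): FL=W FR=S RL=S RR=W
after cmd 4 (t=24): FL=S FR=W RL=S RR=S
after cmd 5 (t=30): FL=W FR=S RL=S RR=S

start t=2: FL=S FR=S RL=W RR=S
cmd 1: advance +3 → t=5, phase=(9,3,0,6) → FL=W FR=S RL=S RR=S
cmd 2: advance +5 → t=10, phase=(2,8,5,11) → FL=S FR=W RL=S RR=W
cmd 3: advance +9 → t=19, phase=(11,5,2,8) → FL=W FR=S RL=S RR=W
cmd 4: advance +5 → t=24, phase=(4,10,7,1) → FL=S FR=W RL=S RR=S
cmd 5: advance +6 → t=30, phase=(10,4,1,7) → FL=W FR=S RL=S RR=S


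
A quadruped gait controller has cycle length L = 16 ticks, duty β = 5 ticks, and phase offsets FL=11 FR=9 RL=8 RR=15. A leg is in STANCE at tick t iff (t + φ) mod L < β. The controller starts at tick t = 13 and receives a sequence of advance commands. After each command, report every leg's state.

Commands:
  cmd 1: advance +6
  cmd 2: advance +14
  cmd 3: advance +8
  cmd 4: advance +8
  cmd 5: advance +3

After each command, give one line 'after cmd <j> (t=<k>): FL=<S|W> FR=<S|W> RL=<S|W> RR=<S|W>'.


after cmd 1 (t=19): FL=W FR=W RL=W RR=S
after cmd 2 (t=33): FL=W FR=W RL=W RR=S
after cmd 3 (t=41): FL=S FR=S RL=S RR=W
after cmd 4 (t=49): FL=W FR=W RL=W RR=S
after cmd 5 (t=52): FL=W FR=W RL=W RR=S

start t=13: FL=W FR=W RL=W RR=W
cmd 1: advance +6 → t=19, phase=(14,12,11,2) → FL=W FR=W RL=W RR=S
cmd 2: advance +14 → t=33, phase=(12,10,9,0) → FL=W FR=W RL=W RR=S
cmd 3: advance +8 → t=41, phase=(4,2,1,8) → FL=S FR=S RL=S RR=W
cmd 4: advance +8 → t=49, phase=(12,10,9,0) → FL=W FR=W RL=W RR=S
cmd 5: advance +3 → t=52, phase=(15,13,12,3) → FL=W FR=W RL=W RR=S


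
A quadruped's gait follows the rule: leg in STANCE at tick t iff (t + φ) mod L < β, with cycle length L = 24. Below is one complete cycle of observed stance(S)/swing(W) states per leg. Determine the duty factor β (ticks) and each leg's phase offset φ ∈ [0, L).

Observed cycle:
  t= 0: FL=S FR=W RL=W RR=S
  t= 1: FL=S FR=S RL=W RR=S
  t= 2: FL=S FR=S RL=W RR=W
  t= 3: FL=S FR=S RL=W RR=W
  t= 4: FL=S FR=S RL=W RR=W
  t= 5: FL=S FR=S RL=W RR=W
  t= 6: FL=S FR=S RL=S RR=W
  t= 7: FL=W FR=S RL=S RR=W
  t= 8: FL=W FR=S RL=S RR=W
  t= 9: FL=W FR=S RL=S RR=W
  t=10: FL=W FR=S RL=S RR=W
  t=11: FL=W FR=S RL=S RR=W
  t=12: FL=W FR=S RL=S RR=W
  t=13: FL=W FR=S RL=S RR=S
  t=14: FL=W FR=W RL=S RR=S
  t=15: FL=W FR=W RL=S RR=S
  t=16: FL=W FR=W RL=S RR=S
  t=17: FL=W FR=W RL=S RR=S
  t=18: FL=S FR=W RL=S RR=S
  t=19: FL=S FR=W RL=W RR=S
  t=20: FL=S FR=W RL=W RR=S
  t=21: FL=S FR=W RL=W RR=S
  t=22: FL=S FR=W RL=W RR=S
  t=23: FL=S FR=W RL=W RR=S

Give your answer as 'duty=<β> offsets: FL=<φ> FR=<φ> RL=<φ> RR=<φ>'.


duty=13 offsets: FL=6 FR=23 RL=18 RR=11

duty β = stance ticks per leg = 13
FL: stance ticks = 13; W→S at t=18 → φ=6
FR: stance ticks = 13; W→S at t=1 → φ=23
RL: stance ticks = 13; W→S at t=6 → φ=18
RR: stance ticks = 13; W→S at t=13 → φ=11


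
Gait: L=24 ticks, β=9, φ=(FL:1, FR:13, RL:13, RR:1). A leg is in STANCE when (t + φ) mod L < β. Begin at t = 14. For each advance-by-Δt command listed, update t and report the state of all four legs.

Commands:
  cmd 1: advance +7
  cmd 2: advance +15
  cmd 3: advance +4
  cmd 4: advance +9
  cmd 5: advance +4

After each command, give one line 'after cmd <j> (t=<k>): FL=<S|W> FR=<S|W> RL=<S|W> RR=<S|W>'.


after cmd 1 (t=21): FL=W FR=W RL=W RR=W
after cmd 2 (t=36): FL=W FR=S RL=S RR=W
after cmd 3 (t=40): FL=W FR=S RL=S RR=W
after cmd 4 (t=49): FL=S FR=W RL=W RR=S
after cmd 5 (t=53): FL=S FR=W RL=W RR=S

start t=14: FL=W FR=S RL=S RR=W
cmd 1: advance +7 → t=21, phase=(22,10,10,22) → FL=W FR=W RL=W RR=W
cmd 2: advance +15 → t=36, phase=(13,1,1,13) → FL=W FR=S RL=S RR=W
cmd 3: advance +4 → t=40, phase=(17,5,5,17) → FL=W FR=S RL=S RR=W
cmd 4: advance +9 → t=49, phase=(2,14,14,2) → FL=S FR=W RL=W RR=S
cmd 5: advance +4 → t=53, phase=(6,18,18,6) → FL=S FR=W RL=W RR=S


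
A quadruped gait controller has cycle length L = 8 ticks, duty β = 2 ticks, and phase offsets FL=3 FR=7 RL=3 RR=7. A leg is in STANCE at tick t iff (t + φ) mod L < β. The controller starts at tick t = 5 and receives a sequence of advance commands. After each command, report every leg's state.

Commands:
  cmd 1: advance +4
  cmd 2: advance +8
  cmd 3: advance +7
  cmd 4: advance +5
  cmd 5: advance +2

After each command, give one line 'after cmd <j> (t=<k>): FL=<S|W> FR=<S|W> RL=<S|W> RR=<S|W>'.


start t=5: FL=S FR=W RL=S RR=W
cmd 1: advance +4 → t=9, phase=(4,0,4,0) → FL=W FR=S RL=W RR=S
cmd 2: advance +8 → t=17, phase=(4,0,4,0) → FL=W FR=S RL=W RR=S
cmd 3: advance +7 → t=24, phase=(3,7,3,7) → FL=W FR=W RL=W RR=W
cmd 4: advance +5 → t=29, phase=(0,4,0,4) → FL=S FR=W RL=S RR=W
cmd 5: advance +2 → t=31, phase=(2,6,2,6) → FL=W FR=W RL=W RR=W

after cmd 1 (t=9): FL=W FR=S RL=W RR=S
after cmd 2 (t=17): FL=W FR=S RL=W RR=S
after cmd 3 (t=24): FL=W FR=W RL=W RR=W
after cmd 4 (t=29): FL=S FR=W RL=S RR=W
after cmd 5 (t=31): FL=W FR=W RL=W RR=W


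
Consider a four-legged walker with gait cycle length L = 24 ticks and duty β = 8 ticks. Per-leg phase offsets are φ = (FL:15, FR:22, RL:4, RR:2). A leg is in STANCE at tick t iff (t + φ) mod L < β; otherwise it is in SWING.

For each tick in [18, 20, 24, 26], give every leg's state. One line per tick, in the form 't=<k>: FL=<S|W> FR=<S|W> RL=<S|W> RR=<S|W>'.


t=18: phase=(9,16,22,20) vs β=8 → FL=W FR=W RL=W RR=W
t=20: phase=(11,18,0,22) vs β=8 → FL=W FR=W RL=S RR=W
t=24: phase=(15,22,4,2) vs β=8 → FL=W FR=W RL=S RR=S
t=26: phase=(17,0,6,4) vs β=8 → FL=W FR=S RL=S RR=S

t=18: FL=W FR=W RL=W RR=W
t=20: FL=W FR=W RL=S RR=W
t=24: FL=W FR=W RL=S RR=S
t=26: FL=W FR=S RL=S RR=S


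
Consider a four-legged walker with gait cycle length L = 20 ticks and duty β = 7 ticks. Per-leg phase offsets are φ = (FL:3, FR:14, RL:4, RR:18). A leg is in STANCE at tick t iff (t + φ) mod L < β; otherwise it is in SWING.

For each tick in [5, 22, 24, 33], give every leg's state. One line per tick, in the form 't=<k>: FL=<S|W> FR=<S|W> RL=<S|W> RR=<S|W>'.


t=5: phase=(8,19,9,3) vs β=7 → FL=W FR=W RL=W RR=S
t=22: phase=(5,16,6,0) vs β=7 → FL=S FR=W RL=S RR=S
t=24: phase=(7,18,8,2) vs β=7 → FL=W FR=W RL=W RR=S
t=33: phase=(16,7,17,11) vs β=7 → FL=W FR=W RL=W RR=W

t=5: FL=W FR=W RL=W RR=S
t=22: FL=S FR=W RL=S RR=S
t=24: FL=W FR=W RL=W RR=S
t=33: FL=W FR=W RL=W RR=W


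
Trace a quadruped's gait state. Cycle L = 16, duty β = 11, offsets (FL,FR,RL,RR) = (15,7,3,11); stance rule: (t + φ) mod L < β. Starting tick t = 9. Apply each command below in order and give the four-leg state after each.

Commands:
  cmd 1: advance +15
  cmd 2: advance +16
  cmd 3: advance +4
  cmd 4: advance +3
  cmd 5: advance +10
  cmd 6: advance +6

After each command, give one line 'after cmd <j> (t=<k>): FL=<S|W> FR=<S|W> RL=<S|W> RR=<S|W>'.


start t=9: FL=S FR=S RL=W RR=S
cmd 1: advance +15 → t=24, phase=(7,15,11,3) → FL=S FR=W RL=W RR=S
cmd 2: advance +16 → t=40, phase=(7,15,11,3) → FL=S FR=W RL=W RR=S
cmd 3: advance +4 → t=44, phase=(11,3,15,7) → FL=W FR=S RL=W RR=S
cmd 4: advance +3 → t=47, phase=(14,6,2,10) → FL=W FR=S RL=S RR=S
cmd 5: advance +10 → t=57, phase=(8,0,12,4) → FL=S FR=S RL=W RR=S
cmd 6: advance +6 → t=63, phase=(14,6,2,10) → FL=W FR=S RL=S RR=S

after cmd 1 (t=24): FL=S FR=W RL=W RR=S
after cmd 2 (t=40): FL=S FR=W RL=W RR=S
after cmd 3 (t=44): FL=W FR=S RL=W RR=S
after cmd 4 (t=47): FL=W FR=S RL=S RR=S
after cmd 5 (t=57): FL=S FR=S RL=W RR=S
after cmd 6 (t=63): FL=W FR=S RL=S RR=S


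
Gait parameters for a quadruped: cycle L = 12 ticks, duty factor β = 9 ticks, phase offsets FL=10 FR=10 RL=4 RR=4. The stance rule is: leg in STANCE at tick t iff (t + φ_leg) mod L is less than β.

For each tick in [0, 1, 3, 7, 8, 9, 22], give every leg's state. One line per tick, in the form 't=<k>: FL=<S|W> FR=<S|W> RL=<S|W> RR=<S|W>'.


t=0: phase=(10,10,4,4) vs β=9 → FL=W FR=W RL=S RR=S
t=1: phase=(11,11,5,5) vs β=9 → FL=W FR=W RL=S RR=S
t=3: phase=(1,1,7,7) vs β=9 → FL=S FR=S RL=S RR=S
t=7: phase=(5,5,11,11) vs β=9 → FL=S FR=S RL=W RR=W
t=8: phase=(6,6,0,0) vs β=9 → FL=S FR=S RL=S RR=S
t=9: phase=(7,7,1,1) vs β=9 → FL=S FR=S RL=S RR=S
t=22: phase=(8,8,2,2) vs β=9 → FL=S FR=S RL=S RR=S

t=0: FL=W FR=W RL=S RR=S
t=1: FL=W FR=W RL=S RR=S
t=3: FL=S FR=S RL=S RR=S
t=7: FL=S FR=S RL=W RR=W
t=8: FL=S FR=S RL=S RR=S
t=9: FL=S FR=S RL=S RR=S
t=22: FL=S FR=S RL=S RR=S


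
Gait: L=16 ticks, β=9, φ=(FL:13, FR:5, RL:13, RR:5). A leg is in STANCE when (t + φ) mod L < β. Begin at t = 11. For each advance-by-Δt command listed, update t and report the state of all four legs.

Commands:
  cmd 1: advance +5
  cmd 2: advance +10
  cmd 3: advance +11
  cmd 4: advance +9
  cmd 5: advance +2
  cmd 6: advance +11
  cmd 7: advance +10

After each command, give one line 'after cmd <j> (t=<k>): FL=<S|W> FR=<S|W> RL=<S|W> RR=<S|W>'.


after cmd 1 (t=16): FL=W FR=S RL=W RR=S
after cmd 2 (t=26): FL=S FR=W RL=S RR=W
after cmd 3 (t=37): FL=S FR=W RL=S RR=W
after cmd 4 (t=46): FL=W FR=S RL=W RR=S
after cmd 5 (t=48): FL=W FR=S RL=W RR=S
after cmd 6 (t=59): FL=S FR=S RL=S RR=S
after cmd 7 (t=69): FL=S FR=W RL=S RR=W

start t=11: FL=S FR=S RL=S RR=S
cmd 1: advance +5 → t=16, phase=(13,5,13,5) → FL=W FR=S RL=W RR=S
cmd 2: advance +10 → t=26, phase=(7,15,7,15) → FL=S FR=W RL=S RR=W
cmd 3: advance +11 → t=37, phase=(2,10,2,10) → FL=S FR=W RL=S RR=W
cmd 4: advance +9 → t=46, phase=(11,3,11,3) → FL=W FR=S RL=W RR=S
cmd 5: advance +2 → t=48, phase=(13,5,13,5) → FL=W FR=S RL=W RR=S
cmd 6: advance +11 → t=59, phase=(8,0,8,0) → FL=S FR=S RL=S RR=S
cmd 7: advance +10 → t=69, phase=(2,10,2,10) → FL=S FR=W RL=S RR=W


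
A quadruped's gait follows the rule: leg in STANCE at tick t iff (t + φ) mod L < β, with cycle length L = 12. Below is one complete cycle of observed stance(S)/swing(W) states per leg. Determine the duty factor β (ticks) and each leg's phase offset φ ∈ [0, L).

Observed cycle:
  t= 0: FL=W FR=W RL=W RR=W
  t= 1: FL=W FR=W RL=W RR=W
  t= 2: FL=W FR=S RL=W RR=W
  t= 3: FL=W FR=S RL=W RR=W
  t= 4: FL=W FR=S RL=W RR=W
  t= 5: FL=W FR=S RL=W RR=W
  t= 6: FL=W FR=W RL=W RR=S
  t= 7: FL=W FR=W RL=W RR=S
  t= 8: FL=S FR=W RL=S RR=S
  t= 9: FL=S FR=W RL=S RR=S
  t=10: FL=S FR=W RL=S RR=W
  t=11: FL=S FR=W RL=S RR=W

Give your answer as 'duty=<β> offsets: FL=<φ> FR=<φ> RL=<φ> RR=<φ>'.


duty β = stance ticks per leg = 4
FL: stance ticks = 4; W→S at t=8 → φ=4
FR: stance ticks = 4; W→S at t=2 → φ=10
RL: stance ticks = 4; W→S at t=8 → φ=4
RR: stance ticks = 4; W→S at t=6 → φ=6

duty=4 offsets: FL=4 FR=10 RL=4 RR=6


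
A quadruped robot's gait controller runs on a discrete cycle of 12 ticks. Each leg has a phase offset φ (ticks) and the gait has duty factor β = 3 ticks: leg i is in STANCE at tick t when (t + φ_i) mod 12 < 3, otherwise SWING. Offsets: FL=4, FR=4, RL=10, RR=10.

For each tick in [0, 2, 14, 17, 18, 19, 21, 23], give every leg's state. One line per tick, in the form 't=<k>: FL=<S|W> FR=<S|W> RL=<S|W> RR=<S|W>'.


t=0: phase=(4,4,10,10) vs β=3 → FL=W FR=W RL=W RR=W
t=2: phase=(6,6,0,0) vs β=3 → FL=W FR=W RL=S RR=S
t=14: phase=(6,6,0,0) vs β=3 → FL=W FR=W RL=S RR=S
t=17: phase=(9,9,3,3) vs β=3 → FL=W FR=W RL=W RR=W
t=18: phase=(10,10,4,4) vs β=3 → FL=W FR=W RL=W RR=W
t=19: phase=(11,11,5,5) vs β=3 → FL=W FR=W RL=W RR=W
t=21: phase=(1,1,7,7) vs β=3 → FL=S FR=S RL=W RR=W
t=23: phase=(3,3,9,9) vs β=3 → FL=W FR=W RL=W RR=W

t=0: FL=W FR=W RL=W RR=W
t=2: FL=W FR=W RL=S RR=S
t=14: FL=W FR=W RL=S RR=S
t=17: FL=W FR=W RL=W RR=W
t=18: FL=W FR=W RL=W RR=W
t=19: FL=W FR=W RL=W RR=W
t=21: FL=S FR=S RL=W RR=W
t=23: FL=W FR=W RL=W RR=W


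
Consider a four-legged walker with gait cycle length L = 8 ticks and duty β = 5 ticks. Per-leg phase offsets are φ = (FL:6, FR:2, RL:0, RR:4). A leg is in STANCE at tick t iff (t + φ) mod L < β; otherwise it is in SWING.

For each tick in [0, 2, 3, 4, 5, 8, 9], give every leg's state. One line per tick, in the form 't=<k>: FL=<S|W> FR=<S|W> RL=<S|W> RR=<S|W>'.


t=0: phase=(6,2,0,4) vs β=5 → FL=W FR=S RL=S RR=S
t=2: phase=(0,4,2,6) vs β=5 → FL=S FR=S RL=S RR=W
t=3: phase=(1,5,3,7) vs β=5 → FL=S FR=W RL=S RR=W
t=4: phase=(2,6,4,0) vs β=5 → FL=S FR=W RL=S RR=S
t=5: phase=(3,7,5,1) vs β=5 → FL=S FR=W RL=W RR=S
t=8: phase=(6,2,0,4) vs β=5 → FL=W FR=S RL=S RR=S
t=9: phase=(7,3,1,5) vs β=5 → FL=W FR=S RL=S RR=W

t=0: FL=W FR=S RL=S RR=S
t=2: FL=S FR=S RL=S RR=W
t=3: FL=S FR=W RL=S RR=W
t=4: FL=S FR=W RL=S RR=S
t=5: FL=S FR=W RL=W RR=S
t=8: FL=W FR=S RL=S RR=S
t=9: FL=W FR=S RL=S RR=W


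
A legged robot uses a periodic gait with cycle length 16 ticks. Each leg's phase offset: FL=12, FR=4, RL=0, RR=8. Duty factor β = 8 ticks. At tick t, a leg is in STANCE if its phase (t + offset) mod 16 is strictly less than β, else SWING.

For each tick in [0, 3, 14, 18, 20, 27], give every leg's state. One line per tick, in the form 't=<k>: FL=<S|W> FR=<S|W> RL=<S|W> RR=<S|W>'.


t=0: phase=(12,4,0,8) vs β=8 → FL=W FR=S RL=S RR=W
t=3: phase=(15,7,3,11) vs β=8 → FL=W FR=S RL=S RR=W
t=14: phase=(10,2,14,6) vs β=8 → FL=W FR=S RL=W RR=S
t=18: phase=(14,6,2,10) vs β=8 → FL=W FR=S RL=S RR=W
t=20: phase=(0,8,4,12) vs β=8 → FL=S FR=W RL=S RR=W
t=27: phase=(7,15,11,3) vs β=8 → FL=S FR=W RL=W RR=S

t=0: FL=W FR=S RL=S RR=W
t=3: FL=W FR=S RL=S RR=W
t=14: FL=W FR=S RL=W RR=S
t=18: FL=W FR=S RL=S RR=W
t=20: FL=S FR=W RL=S RR=W
t=27: FL=S FR=W RL=W RR=S


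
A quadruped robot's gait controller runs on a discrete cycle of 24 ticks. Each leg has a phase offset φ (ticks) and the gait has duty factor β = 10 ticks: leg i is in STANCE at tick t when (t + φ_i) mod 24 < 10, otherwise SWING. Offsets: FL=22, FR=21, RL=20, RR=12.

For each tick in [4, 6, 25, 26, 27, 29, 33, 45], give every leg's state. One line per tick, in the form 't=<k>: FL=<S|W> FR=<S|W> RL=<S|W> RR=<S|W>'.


t=4: phase=(2,1,0,16) vs β=10 → FL=S FR=S RL=S RR=W
t=6: phase=(4,3,2,18) vs β=10 → FL=S FR=S RL=S RR=W
t=25: phase=(23,22,21,13) vs β=10 → FL=W FR=W RL=W RR=W
t=26: phase=(0,23,22,14) vs β=10 → FL=S FR=W RL=W RR=W
t=27: phase=(1,0,23,15) vs β=10 → FL=S FR=S RL=W RR=W
t=29: phase=(3,2,1,17) vs β=10 → FL=S FR=S RL=S RR=W
t=33: phase=(7,6,5,21) vs β=10 → FL=S FR=S RL=S RR=W
t=45: phase=(19,18,17,9) vs β=10 → FL=W FR=W RL=W RR=S

t=4: FL=S FR=S RL=S RR=W
t=6: FL=S FR=S RL=S RR=W
t=25: FL=W FR=W RL=W RR=W
t=26: FL=S FR=W RL=W RR=W
t=27: FL=S FR=S RL=W RR=W
t=29: FL=S FR=S RL=S RR=W
t=33: FL=S FR=S RL=S RR=W
t=45: FL=W FR=W RL=W RR=S


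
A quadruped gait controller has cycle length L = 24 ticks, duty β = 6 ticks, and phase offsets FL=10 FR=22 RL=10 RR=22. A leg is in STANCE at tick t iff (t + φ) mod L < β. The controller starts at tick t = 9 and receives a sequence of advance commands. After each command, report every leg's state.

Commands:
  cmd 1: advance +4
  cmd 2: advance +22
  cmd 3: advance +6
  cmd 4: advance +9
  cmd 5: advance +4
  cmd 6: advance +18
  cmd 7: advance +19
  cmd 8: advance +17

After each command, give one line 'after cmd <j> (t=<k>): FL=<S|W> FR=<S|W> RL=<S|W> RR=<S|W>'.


start t=9: FL=W FR=W RL=W RR=W
cmd 1: advance +4 → t=13, phase=(23,11,23,11) → FL=W FR=W RL=W RR=W
cmd 2: advance +22 → t=35, phase=(21,9,21,9) → FL=W FR=W RL=W RR=W
cmd 3: advance +6 → t=41, phase=(3,15,3,15) → FL=S FR=W RL=S RR=W
cmd 4: advance +9 → t=50, phase=(12,0,12,0) → FL=W FR=S RL=W RR=S
cmd 5: advance +4 → t=54, phase=(16,4,16,4) → FL=W FR=S RL=W RR=S
cmd 6: advance +18 → t=72, phase=(10,22,10,22) → FL=W FR=W RL=W RR=W
cmd 7: advance +19 → t=91, phase=(5,17,5,17) → FL=S FR=W RL=S RR=W
cmd 8: advance +17 → t=108, phase=(22,10,22,10) → FL=W FR=W RL=W RR=W

after cmd 1 (t=13): FL=W FR=W RL=W RR=W
after cmd 2 (t=35): FL=W FR=W RL=W RR=W
after cmd 3 (t=41): FL=S FR=W RL=S RR=W
after cmd 4 (t=50): FL=W FR=S RL=W RR=S
after cmd 5 (t=54): FL=W FR=S RL=W RR=S
after cmd 6 (t=72): FL=W FR=W RL=W RR=W
after cmd 7 (t=91): FL=S FR=W RL=S RR=W
after cmd 8 (t=108): FL=W FR=W RL=W RR=W


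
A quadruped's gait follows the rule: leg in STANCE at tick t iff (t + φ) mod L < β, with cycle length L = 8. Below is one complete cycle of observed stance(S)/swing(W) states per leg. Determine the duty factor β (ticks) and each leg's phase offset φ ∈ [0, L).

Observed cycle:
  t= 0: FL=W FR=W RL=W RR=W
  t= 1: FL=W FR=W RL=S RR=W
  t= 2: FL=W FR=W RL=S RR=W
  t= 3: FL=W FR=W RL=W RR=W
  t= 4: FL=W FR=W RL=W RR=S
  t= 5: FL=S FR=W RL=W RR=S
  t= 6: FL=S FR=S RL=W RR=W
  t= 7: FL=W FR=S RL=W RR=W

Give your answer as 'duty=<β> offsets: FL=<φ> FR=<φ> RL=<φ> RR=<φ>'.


duty β = stance ticks per leg = 2
FL: stance ticks = 2; W→S at t=5 → φ=3
FR: stance ticks = 2; W→S at t=6 → φ=2
RL: stance ticks = 2; W→S at t=1 → φ=7
RR: stance ticks = 2; W→S at t=4 → φ=4

duty=2 offsets: FL=3 FR=2 RL=7 RR=4


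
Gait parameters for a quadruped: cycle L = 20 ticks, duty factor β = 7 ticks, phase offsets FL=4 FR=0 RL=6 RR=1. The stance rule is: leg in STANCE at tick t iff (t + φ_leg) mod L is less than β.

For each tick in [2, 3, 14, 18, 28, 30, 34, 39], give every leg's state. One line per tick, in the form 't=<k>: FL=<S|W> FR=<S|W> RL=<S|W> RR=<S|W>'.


t=2: FL=S FR=S RL=W RR=S
t=3: FL=W FR=S RL=W RR=S
t=14: FL=W FR=W RL=S RR=W
t=18: FL=S FR=W RL=S RR=W
t=28: FL=W FR=W RL=W RR=W
t=30: FL=W FR=W RL=W RR=W
t=34: FL=W FR=W RL=S RR=W
t=39: FL=S FR=W RL=S RR=S

t=2: phase=(6,2,8,3) vs β=7 → FL=S FR=S RL=W RR=S
t=3: phase=(7,3,9,4) vs β=7 → FL=W FR=S RL=W RR=S
t=14: phase=(18,14,0,15) vs β=7 → FL=W FR=W RL=S RR=W
t=18: phase=(2,18,4,19) vs β=7 → FL=S FR=W RL=S RR=W
t=28: phase=(12,8,14,9) vs β=7 → FL=W FR=W RL=W RR=W
t=30: phase=(14,10,16,11) vs β=7 → FL=W FR=W RL=W RR=W
t=34: phase=(18,14,0,15) vs β=7 → FL=W FR=W RL=S RR=W
t=39: phase=(3,19,5,0) vs β=7 → FL=S FR=W RL=S RR=S


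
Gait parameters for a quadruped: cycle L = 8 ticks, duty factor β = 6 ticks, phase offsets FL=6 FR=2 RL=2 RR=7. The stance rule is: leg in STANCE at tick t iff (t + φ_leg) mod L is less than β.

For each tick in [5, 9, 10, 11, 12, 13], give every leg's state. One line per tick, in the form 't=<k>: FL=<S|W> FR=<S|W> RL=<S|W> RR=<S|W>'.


t=5: FL=S FR=W RL=W RR=S
t=9: FL=W FR=S RL=S RR=S
t=10: FL=S FR=S RL=S RR=S
t=11: FL=S FR=S RL=S RR=S
t=12: FL=S FR=W RL=W RR=S
t=13: FL=S FR=W RL=W RR=S

t=5: phase=(3,7,7,4) vs β=6 → FL=S FR=W RL=W RR=S
t=9: phase=(7,3,3,0) vs β=6 → FL=W FR=S RL=S RR=S
t=10: phase=(0,4,4,1) vs β=6 → FL=S FR=S RL=S RR=S
t=11: phase=(1,5,5,2) vs β=6 → FL=S FR=S RL=S RR=S
t=12: phase=(2,6,6,3) vs β=6 → FL=S FR=W RL=W RR=S
t=13: phase=(3,7,7,4) vs β=6 → FL=S FR=W RL=W RR=S


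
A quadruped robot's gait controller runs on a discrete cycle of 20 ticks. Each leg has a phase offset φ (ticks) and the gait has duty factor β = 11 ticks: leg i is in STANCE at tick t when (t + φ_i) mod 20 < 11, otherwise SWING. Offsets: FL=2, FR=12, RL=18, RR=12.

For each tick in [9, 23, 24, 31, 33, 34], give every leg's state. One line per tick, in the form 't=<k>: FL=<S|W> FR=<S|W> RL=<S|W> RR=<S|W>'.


t=9: phase=(11,1,7,1) vs β=11 → FL=W FR=S RL=S RR=S
t=23: phase=(5,15,1,15) vs β=11 → FL=S FR=W RL=S RR=W
t=24: phase=(6,16,2,16) vs β=11 → FL=S FR=W RL=S RR=W
t=31: phase=(13,3,9,3) vs β=11 → FL=W FR=S RL=S RR=S
t=33: phase=(15,5,11,5) vs β=11 → FL=W FR=S RL=W RR=S
t=34: phase=(16,6,12,6) vs β=11 → FL=W FR=S RL=W RR=S

t=9: FL=W FR=S RL=S RR=S
t=23: FL=S FR=W RL=S RR=W
t=24: FL=S FR=W RL=S RR=W
t=31: FL=W FR=S RL=S RR=S
t=33: FL=W FR=S RL=W RR=S
t=34: FL=W FR=S RL=W RR=S


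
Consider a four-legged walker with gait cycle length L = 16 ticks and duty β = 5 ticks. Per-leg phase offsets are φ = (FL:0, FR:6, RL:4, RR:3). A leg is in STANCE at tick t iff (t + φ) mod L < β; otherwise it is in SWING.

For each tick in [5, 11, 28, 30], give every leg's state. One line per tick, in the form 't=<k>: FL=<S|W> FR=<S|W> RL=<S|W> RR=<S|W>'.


t=5: phase=(5,11,9,8) vs β=5 → FL=W FR=W RL=W RR=W
t=11: phase=(11,1,15,14) vs β=5 → FL=W FR=S RL=W RR=W
t=28: phase=(12,2,0,15) vs β=5 → FL=W FR=S RL=S RR=W
t=30: phase=(14,4,2,1) vs β=5 → FL=W FR=S RL=S RR=S

t=5: FL=W FR=W RL=W RR=W
t=11: FL=W FR=S RL=W RR=W
t=28: FL=W FR=S RL=S RR=W
t=30: FL=W FR=S RL=S RR=S


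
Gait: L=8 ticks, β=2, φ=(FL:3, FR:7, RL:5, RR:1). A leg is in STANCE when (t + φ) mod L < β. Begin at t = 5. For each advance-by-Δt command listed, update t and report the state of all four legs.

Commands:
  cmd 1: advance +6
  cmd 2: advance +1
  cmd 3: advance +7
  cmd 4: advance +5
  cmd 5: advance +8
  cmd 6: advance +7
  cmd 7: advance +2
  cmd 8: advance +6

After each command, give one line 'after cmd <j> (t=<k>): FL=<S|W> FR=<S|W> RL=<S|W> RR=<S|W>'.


after cmd 1 (t=11): FL=W FR=W RL=S RR=W
after cmd 2 (t=12): FL=W FR=W RL=S RR=W
after cmd 3 (t=19): FL=W FR=W RL=S RR=W
after cmd 4 (t=24): FL=W FR=W RL=W RR=S
after cmd 5 (t=32): FL=W FR=W RL=W RR=S
after cmd 6 (t=39): FL=W FR=W RL=W RR=S
after cmd 7 (t=41): FL=W FR=S RL=W RR=W
after cmd 8 (t=47): FL=W FR=W RL=W RR=S

start t=5: FL=S FR=W RL=W RR=W
cmd 1: advance +6 → t=11, phase=(6,2,0,4) → FL=W FR=W RL=S RR=W
cmd 2: advance +1 → t=12, phase=(7,3,1,5) → FL=W FR=W RL=S RR=W
cmd 3: advance +7 → t=19, phase=(6,2,0,4) → FL=W FR=W RL=S RR=W
cmd 4: advance +5 → t=24, phase=(3,7,5,1) → FL=W FR=W RL=W RR=S
cmd 5: advance +8 → t=32, phase=(3,7,5,1) → FL=W FR=W RL=W RR=S
cmd 6: advance +7 → t=39, phase=(2,6,4,0) → FL=W FR=W RL=W RR=S
cmd 7: advance +2 → t=41, phase=(4,0,6,2) → FL=W FR=S RL=W RR=W
cmd 8: advance +6 → t=47, phase=(2,6,4,0) → FL=W FR=W RL=W RR=S


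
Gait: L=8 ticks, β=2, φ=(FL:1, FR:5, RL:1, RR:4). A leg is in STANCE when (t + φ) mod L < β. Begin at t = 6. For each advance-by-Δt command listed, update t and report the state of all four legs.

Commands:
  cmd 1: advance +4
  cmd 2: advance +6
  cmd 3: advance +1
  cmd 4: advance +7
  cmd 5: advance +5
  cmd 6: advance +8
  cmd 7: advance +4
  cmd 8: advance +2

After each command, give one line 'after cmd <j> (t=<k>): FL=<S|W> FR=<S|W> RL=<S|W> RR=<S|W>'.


start t=6: FL=W FR=W RL=W RR=W
cmd 1: advance +4 → t=10, phase=(3,7,3,6) → FL=W FR=W RL=W RR=W
cmd 2: advance +6 → t=16, phase=(1,5,1,4) → FL=S FR=W RL=S RR=W
cmd 3: advance +1 → t=17, phase=(2,6,2,5) → FL=W FR=W RL=W RR=W
cmd 4: advance +7 → t=24, phase=(1,5,1,4) → FL=S FR=W RL=S RR=W
cmd 5: advance +5 → t=29, phase=(6,2,6,1) → FL=W FR=W RL=W RR=S
cmd 6: advance +8 → t=37, phase=(6,2,6,1) → FL=W FR=W RL=W RR=S
cmd 7: advance +4 → t=41, phase=(2,6,2,5) → FL=W FR=W RL=W RR=W
cmd 8: advance +2 → t=43, phase=(4,0,4,7) → FL=W FR=S RL=W RR=W

after cmd 1 (t=10): FL=W FR=W RL=W RR=W
after cmd 2 (t=16): FL=S FR=W RL=S RR=W
after cmd 3 (t=17): FL=W FR=W RL=W RR=W
after cmd 4 (t=24): FL=S FR=W RL=S RR=W
after cmd 5 (t=29): FL=W FR=W RL=W RR=S
after cmd 6 (t=37): FL=W FR=W RL=W RR=S
after cmd 7 (t=41): FL=W FR=W RL=W RR=W
after cmd 8 (t=43): FL=W FR=S RL=W RR=W


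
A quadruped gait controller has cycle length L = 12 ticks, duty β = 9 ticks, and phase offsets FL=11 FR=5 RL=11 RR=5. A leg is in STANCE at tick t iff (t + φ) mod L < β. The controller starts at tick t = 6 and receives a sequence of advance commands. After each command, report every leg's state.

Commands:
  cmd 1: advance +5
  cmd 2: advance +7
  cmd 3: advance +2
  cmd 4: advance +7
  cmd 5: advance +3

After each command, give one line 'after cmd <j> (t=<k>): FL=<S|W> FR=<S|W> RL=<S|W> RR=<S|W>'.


after cmd 1 (t=11): FL=W FR=S RL=W RR=S
after cmd 2 (t=18): FL=S FR=W RL=S RR=W
after cmd 3 (t=20): FL=S FR=S RL=S RR=S
after cmd 4 (t=27): FL=S FR=S RL=S RR=S
after cmd 5 (t=30): FL=S FR=W RL=S RR=W

start t=6: FL=S FR=W RL=S RR=W
cmd 1: advance +5 → t=11, phase=(10,4,10,4) → FL=W FR=S RL=W RR=S
cmd 2: advance +7 → t=18, phase=(5,11,5,11) → FL=S FR=W RL=S RR=W
cmd 3: advance +2 → t=20, phase=(7,1,7,1) → FL=S FR=S RL=S RR=S
cmd 4: advance +7 → t=27, phase=(2,8,2,8) → FL=S FR=S RL=S RR=S
cmd 5: advance +3 → t=30, phase=(5,11,5,11) → FL=S FR=W RL=S RR=W


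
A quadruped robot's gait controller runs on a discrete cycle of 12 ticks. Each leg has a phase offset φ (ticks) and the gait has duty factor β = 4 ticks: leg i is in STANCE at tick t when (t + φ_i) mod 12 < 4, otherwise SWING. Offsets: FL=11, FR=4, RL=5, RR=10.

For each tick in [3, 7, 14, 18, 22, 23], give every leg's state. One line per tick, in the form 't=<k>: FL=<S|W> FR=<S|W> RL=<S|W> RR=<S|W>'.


t=3: phase=(2,7,8,1) vs β=4 → FL=S FR=W RL=W RR=S
t=7: phase=(6,11,0,5) vs β=4 → FL=W FR=W RL=S RR=W
t=14: phase=(1,6,7,0) vs β=4 → FL=S FR=W RL=W RR=S
t=18: phase=(5,10,11,4) vs β=4 → FL=W FR=W RL=W RR=W
t=22: phase=(9,2,3,8) vs β=4 → FL=W FR=S RL=S RR=W
t=23: phase=(10,3,4,9) vs β=4 → FL=W FR=S RL=W RR=W

t=3: FL=S FR=W RL=W RR=S
t=7: FL=W FR=W RL=S RR=W
t=14: FL=S FR=W RL=W RR=S
t=18: FL=W FR=W RL=W RR=W
t=22: FL=W FR=S RL=S RR=W
t=23: FL=W FR=S RL=W RR=W


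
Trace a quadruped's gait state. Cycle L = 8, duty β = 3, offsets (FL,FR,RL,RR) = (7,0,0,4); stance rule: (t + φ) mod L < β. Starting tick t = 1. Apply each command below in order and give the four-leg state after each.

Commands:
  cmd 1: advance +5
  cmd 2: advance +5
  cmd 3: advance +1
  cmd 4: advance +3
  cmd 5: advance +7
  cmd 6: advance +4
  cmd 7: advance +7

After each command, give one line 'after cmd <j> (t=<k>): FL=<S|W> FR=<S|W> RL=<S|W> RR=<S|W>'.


start t=1: FL=S FR=S RL=S RR=W
cmd 1: advance +5 → t=6, phase=(5,6,6,2) → FL=W FR=W RL=W RR=S
cmd 2: advance +5 → t=11, phase=(2,3,3,7) → FL=S FR=W RL=W RR=W
cmd 3: advance +1 → t=12, phase=(3,4,4,0) → FL=W FR=W RL=W RR=S
cmd 4: advance +3 → t=15, phase=(6,7,7,3) → FL=W FR=W RL=W RR=W
cmd 5: advance +7 → t=22, phase=(5,6,6,2) → FL=W FR=W RL=W RR=S
cmd 6: advance +4 → t=26, phase=(1,2,2,6) → FL=S FR=S RL=S RR=W
cmd 7: advance +7 → t=33, phase=(0,1,1,5) → FL=S FR=S RL=S RR=W

after cmd 1 (t=6): FL=W FR=W RL=W RR=S
after cmd 2 (t=11): FL=S FR=W RL=W RR=W
after cmd 3 (t=12): FL=W FR=W RL=W RR=S
after cmd 4 (t=15): FL=W FR=W RL=W RR=W
after cmd 5 (t=22): FL=W FR=W RL=W RR=S
after cmd 6 (t=26): FL=S FR=S RL=S RR=W
after cmd 7 (t=33): FL=S FR=S RL=S RR=W


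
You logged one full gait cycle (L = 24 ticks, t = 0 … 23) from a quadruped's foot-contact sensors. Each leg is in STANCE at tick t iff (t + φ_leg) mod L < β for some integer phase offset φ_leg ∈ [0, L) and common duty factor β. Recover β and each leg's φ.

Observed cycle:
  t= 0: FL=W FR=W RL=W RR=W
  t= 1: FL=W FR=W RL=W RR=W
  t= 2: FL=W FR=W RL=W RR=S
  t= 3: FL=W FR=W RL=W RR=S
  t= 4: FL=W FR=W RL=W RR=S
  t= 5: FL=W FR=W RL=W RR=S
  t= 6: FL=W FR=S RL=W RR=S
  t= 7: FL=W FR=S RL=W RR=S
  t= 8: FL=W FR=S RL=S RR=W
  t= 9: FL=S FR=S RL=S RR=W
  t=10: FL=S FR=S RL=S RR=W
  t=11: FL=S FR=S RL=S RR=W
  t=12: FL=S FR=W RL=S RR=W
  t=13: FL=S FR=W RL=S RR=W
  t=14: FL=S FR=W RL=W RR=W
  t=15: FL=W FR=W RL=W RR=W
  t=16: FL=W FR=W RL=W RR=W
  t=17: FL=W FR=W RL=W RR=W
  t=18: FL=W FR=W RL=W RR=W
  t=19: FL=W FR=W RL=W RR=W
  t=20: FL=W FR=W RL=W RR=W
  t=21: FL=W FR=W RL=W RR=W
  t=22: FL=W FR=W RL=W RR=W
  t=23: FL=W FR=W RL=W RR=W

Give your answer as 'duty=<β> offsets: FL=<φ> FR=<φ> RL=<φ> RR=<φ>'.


duty β = stance ticks per leg = 6
FL: stance ticks = 6; W→S at t=9 → φ=15
FR: stance ticks = 6; W→S at t=6 → φ=18
RL: stance ticks = 6; W→S at t=8 → φ=16
RR: stance ticks = 6; W→S at t=2 → φ=22

duty=6 offsets: FL=15 FR=18 RL=16 RR=22


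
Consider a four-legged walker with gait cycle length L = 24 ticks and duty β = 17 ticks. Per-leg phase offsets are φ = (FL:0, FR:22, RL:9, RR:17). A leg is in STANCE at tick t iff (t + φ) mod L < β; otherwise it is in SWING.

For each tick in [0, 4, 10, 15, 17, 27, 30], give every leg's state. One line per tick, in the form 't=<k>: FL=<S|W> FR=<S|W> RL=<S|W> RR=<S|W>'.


t=0: phase=(0,22,9,17) vs β=17 → FL=S FR=W RL=S RR=W
t=4: phase=(4,2,13,21) vs β=17 → FL=S FR=S RL=S RR=W
t=10: phase=(10,8,19,3) vs β=17 → FL=S FR=S RL=W RR=S
t=15: phase=(15,13,0,8) vs β=17 → FL=S FR=S RL=S RR=S
t=17: phase=(17,15,2,10) vs β=17 → FL=W FR=S RL=S RR=S
t=27: phase=(3,1,12,20) vs β=17 → FL=S FR=S RL=S RR=W
t=30: phase=(6,4,15,23) vs β=17 → FL=S FR=S RL=S RR=W

t=0: FL=S FR=W RL=S RR=W
t=4: FL=S FR=S RL=S RR=W
t=10: FL=S FR=S RL=W RR=S
t=15: FL=S FR=S RL=S RR=S
t=17: FL=W FR=S RL=S RR=S
t=27: FL=S FR=S RL=S RR=W
t=30: FL=S FR=S RL=S RR=W


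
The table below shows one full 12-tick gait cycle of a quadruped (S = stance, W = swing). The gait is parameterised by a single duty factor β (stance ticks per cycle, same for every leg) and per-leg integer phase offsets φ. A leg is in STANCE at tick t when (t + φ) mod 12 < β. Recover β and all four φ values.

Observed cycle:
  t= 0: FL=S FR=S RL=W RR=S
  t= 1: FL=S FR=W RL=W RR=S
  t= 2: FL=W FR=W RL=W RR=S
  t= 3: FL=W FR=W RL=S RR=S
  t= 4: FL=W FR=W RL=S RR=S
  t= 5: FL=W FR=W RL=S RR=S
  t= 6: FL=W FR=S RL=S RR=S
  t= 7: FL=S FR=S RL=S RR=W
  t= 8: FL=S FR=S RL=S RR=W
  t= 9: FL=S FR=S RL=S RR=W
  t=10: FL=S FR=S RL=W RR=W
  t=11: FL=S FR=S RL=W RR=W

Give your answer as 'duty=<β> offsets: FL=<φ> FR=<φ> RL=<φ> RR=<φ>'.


duty β = stance ticks per leg = 7
FL: stance ticks = 7; W→S at t=7 → φ=5
FR: stance ticks = 7; W→S at t=6 → φ=6
RL: stance ticks = 7; W→S at t=3 → φ=9
RR: stance ticks = 7; W→S at t=0 → φ=0

duty=7 offsets: FL=5 FR=6 RL=9 RR=0


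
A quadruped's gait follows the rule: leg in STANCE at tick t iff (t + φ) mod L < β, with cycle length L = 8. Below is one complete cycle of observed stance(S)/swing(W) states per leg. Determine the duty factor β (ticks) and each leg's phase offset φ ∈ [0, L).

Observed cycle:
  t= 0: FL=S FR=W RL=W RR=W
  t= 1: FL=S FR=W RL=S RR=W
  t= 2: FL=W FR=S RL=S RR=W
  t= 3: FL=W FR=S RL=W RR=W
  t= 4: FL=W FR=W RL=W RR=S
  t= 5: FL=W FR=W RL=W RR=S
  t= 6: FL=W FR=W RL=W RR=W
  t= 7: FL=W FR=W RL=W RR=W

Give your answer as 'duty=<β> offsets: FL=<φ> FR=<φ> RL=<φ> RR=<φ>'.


duty=2 offsets: FL=0 FR=6 RL=7 RR=4

duty β = stance ticks per leg = 2
FL: stance ticks = 2; W→S at t=0 → φ=0
FR: stance ticks = 2; W→S at t=2 → φ=6
RL: stance ticks = 2; W→S at t=1 → φ=7
RR: stance ticks = 2; W→S at t=4 → φ=4


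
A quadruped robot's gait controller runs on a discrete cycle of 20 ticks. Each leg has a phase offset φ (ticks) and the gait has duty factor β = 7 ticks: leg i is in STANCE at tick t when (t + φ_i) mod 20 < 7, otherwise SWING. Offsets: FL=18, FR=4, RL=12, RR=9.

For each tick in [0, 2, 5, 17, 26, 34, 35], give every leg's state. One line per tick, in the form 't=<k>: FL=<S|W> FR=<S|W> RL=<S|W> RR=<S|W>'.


t=0: phase=(18,4,12,9) vs β=7 → FL=W FR=S RL=W RR=W
t=2: phase=(0,6,14,11) vs β=7 → FL=S FR=S RL=W RR=W
t=5: phase=(3,9,17,14) vs β=7 → FL=S FR=W RL=W RR=W
t=17: phase=(15,1,9,6) vs β=7 → FL=W FR=S RL=W RR=S
t=26: phase=(4,10,18,15) vs β=7 → FL=S FR=W RL=W RR=W
t=34: phase=(12,18,6,3) vs β=7 → FL=W FR=W RL=S RR=S
t=35: phase=(13,19,7,4) vs β=7 → FL=W FR=W RL=W RR=S

t=0: FL=W FR=S RL=W RR=W
t=2: FL=S FR=S RL=W RR=W
t=5: FL=S FR=W RL=W RR=W
t=17: FL=W FR=S RL=W RR=S
t=26: FL=S FR=W RL=W RR=W
t=34: FL=W FR=W RL=S RR=S
t=35: FL=W FR=W RL=W RR=S


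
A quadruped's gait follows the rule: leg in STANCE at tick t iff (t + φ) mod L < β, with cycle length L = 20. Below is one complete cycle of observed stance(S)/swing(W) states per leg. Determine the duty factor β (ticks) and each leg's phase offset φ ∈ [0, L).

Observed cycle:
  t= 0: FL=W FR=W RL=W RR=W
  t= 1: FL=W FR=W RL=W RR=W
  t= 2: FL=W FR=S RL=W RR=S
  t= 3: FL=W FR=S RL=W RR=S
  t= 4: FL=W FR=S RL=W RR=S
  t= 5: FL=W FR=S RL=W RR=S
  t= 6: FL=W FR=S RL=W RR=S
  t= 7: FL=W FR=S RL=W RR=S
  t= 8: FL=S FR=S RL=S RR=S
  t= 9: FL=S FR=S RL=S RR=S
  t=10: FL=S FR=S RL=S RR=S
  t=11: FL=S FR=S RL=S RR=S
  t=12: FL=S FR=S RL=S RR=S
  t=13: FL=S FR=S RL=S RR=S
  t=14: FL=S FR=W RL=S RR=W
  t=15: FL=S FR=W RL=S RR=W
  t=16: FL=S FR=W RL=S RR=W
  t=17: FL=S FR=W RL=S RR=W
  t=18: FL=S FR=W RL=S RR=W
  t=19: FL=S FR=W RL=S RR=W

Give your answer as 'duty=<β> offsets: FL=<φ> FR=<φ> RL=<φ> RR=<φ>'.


duty β = stance ticks per leg = 12
FL: stance ticks = 12; W→S at t=8 → φ=12
FR: stance ticks = 12; W→S at t=2 → φ=18
RL: stance ticks = 12; W→S at t=8 → φ=12
RR: stance ticks = 12; W→S at t=2 → φ=18

duty=12 offsets: FL=12 FR=18 RL=12 RR=18


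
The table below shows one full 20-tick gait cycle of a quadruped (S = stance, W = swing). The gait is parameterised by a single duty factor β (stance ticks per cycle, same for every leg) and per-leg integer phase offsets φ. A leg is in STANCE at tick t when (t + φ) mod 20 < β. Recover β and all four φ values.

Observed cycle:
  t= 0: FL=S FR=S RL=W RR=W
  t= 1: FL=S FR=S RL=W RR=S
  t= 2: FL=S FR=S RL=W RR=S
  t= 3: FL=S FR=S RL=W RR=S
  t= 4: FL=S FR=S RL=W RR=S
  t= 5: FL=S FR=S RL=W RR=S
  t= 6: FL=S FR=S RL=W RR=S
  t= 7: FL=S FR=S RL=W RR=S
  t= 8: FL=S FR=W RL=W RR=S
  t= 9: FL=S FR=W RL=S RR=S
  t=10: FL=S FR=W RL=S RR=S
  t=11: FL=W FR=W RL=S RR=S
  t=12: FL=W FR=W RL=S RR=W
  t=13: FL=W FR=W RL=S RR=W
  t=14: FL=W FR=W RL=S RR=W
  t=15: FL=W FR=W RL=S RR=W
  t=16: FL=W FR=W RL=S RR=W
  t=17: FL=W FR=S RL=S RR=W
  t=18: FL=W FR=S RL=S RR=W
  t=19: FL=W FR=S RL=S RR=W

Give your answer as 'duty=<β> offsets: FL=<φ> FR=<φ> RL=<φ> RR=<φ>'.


duty β = stance ticks per leg = 11
FL: stance ticks = 11; W→S at t=0 → φ=0
FR: stance ticks = 11; W→S at t=17 → φ=3
RL: stance ticks = 11; W→S at t=9 → φ=11
RR: stance ticks = 11; W→S at t=1 → φ=19

duty=11 offsets: FL=0 FR=3 RL=11 RR=19


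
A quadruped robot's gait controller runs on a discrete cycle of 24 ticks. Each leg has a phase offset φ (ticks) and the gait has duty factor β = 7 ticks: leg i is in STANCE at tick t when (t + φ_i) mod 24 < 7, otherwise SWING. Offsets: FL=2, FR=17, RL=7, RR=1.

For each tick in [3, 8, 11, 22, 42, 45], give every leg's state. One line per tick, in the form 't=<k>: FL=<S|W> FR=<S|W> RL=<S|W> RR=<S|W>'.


t=3: FL=S FR=W RL=W RR=S
t=8: FL=W FR=S RL=W RR=W
t=11: FL=W FR=S RL=W RR=W
t=22: FL=S FR=W RL=S RR=W
t=42: FL=W FR=W RL=S RR=W
t=45: FL=W FR=W RL=S RR=W

t=3: phase=(5,20,10,4) vs β=7 → FL=S FR=W RL=W RR=S
t=8: phase=(10,1,15,9) vs β=7 → FL=W FR=S RL=W RR=W
t=11: phase=(13,4,18,12) vs β=7 → FL=W FR=S RL=W RR=W
t=22: phase=(0,15,5,23) vs β=7 → FL=S FR=W RL=S RR=W
t=42: phase=(20,11,1,19) vs β=7 → FL=W FR=W RL=S RR=W
t=45: phase=(23,14,4,22) vs β=7 → FL=W FR=W RL=S RR=W
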